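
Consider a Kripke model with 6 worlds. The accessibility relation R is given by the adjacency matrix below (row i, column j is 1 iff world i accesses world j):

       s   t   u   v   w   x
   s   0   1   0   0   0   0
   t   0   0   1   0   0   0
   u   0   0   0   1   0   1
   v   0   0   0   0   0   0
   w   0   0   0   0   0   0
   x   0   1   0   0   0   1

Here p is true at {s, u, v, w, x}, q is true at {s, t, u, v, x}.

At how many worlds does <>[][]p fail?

3

s: successors {t}; [][]p there: t:T. ✓
t: successors {u}; [][]p there: u:F. ✗
u: successors {v, x}; [][]p there: v:T, x:F. ✓
v: no successors, so <>[][]p fails. ✗
w: no successors, so <>[][]p fails. ✗
x: successors {t, x}; [][]p there: t:T, x:F. ✓
Satisfying worlds: {s, u, x}.
So <>[][]p fails at the other 3 worlds.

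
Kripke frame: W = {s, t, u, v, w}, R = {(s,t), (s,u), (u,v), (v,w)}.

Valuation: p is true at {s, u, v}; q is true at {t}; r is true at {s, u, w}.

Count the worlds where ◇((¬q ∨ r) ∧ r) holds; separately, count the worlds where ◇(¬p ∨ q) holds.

2 and 2

For ◇((¬q ∨ r) ∧ r):
s: successors {t, u}; (¬q ∨ r) ∧ r there: t:F, u:T. ✓
t: no successors, so ◇((¬q ∨ r) ∧ r) fails. ✗
u: successors {v}; (¬q ∨ r) ∧ r there: v:F. ✗
v: successors {w}; (¬q ∨ r) ∧ r there: w:T. ✓
w: no successors, so ◇((¬q ∨ r) ∧ r) fails. ✗
— 2 worlds.
For ◇(¬p ∨ q):
s: successors {t, u}; ¬p ∨ q there: t:T, u:F. ✓
t: no successors, so ◇(¬p ∨ q) fails. ✗
u: successors {v}; ¬p ∨ q there: v:F. ✗
v: successors {w}; ¬p ∨ q there: w:T. ✓
w: no successors, so ◇(¬p ∨ q) fails. ✗
— 2 worlds.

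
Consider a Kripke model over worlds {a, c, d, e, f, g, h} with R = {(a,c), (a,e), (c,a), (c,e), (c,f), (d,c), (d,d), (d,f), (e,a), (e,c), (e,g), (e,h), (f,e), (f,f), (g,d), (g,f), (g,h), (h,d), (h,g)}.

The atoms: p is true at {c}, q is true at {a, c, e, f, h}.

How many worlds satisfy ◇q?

6

a: successors {c, e}; q there: c:T, e:T. ✓
c: successors {a, e, f}; q there: a:T, e:T, f:T. ✓
d: successors {c, d, f}; q there: c:T, d:F, f:T. ✓
e: successors {a, c, g, h}; q there: a:T, c:T, g:F, h:T. ✓
f: successors {e, f}; q there: e:T, f:T. ✓
g: successors {d, f, h}; q there: d:F, f:T, h:T. ✓
h: successors {d, g}; q there: d:F, g:F. ✗
Satisfying worlds: {a, c, d, e, f, g}.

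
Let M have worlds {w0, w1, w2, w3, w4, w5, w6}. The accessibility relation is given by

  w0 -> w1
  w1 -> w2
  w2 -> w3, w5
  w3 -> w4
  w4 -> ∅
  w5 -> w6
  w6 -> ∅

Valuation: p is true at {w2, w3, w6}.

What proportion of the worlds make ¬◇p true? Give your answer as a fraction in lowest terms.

4/7

w0: ◇p is F. ✓
w1: ◇p is T. ✗
w2: ◇p is T. ✗
w3: ◇p is F. ✓
w4: ◇p is F. ✓
w5: ◇p is T. ✗
w6: ◇p is F. ✓
That's 4 of 7 worlds, so 4/7.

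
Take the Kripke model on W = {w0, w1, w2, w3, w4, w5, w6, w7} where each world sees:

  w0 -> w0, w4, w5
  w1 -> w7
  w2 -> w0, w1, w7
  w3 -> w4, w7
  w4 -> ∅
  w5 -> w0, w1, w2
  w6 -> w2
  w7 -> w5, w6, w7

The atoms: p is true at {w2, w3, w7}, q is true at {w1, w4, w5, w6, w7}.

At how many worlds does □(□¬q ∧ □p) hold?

1

w0: successors {w0, w4, w5}; □¬q ∧ □p there: w0:F, w4:T, w5:F. ✗
w1: successors {w7}; □¬q ∧ □p there: w7:F. ✗
w2: successors {w0, w1, w7}; □¬q ∧ □p there: w0:F, w1:F, w7:F. ✗
w3: successors {w4, w7}; □¬q ∧ □p there: w4:T, w7:F. ✗
w4: no successors, so □(□¬q ∧ □p) holds vacuously. ✓
w5: successors {w0, w1, w2}; □¬q ∧ □p there: w0:F, w1:F, w2:F. ✗
w6: successors {w2}; □¬q ∧ □p there: w2:F. ✗
w7: successors {w5, w6, w7}; □¬q ∧ □p there: w5:F, w6:T, w7:F. ✗
Satisfying worlds: {w4}.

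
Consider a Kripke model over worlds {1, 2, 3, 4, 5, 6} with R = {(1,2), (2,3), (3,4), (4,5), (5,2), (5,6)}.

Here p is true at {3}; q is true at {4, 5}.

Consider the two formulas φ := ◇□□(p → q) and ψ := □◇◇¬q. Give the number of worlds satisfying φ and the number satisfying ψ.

4 and 3

For ◇□□(p → q):
1: successors {2}; □□(p → q) there: 2:T. ✓
2: successors {3}; □□(p → q) there: 3:T. ✓
3: successors {4}; □□(p → q) there: 4:T. ✓
4: successors {5}; □□(p → q) there: 5:F. ✗
5: successors {2, 6}; □□(p → q) there: 2:T, 6:T. ✓
6: no successors, so ◇□□(p → q) fails. ✗
— 4 worlds.
For □◇◇¬q:
1: successors {2}; ◇◇¬q there: 2:F. ✗
2: successors {3}; ◇◇¬q there: 3:F. ✗
3: successors {4}; ◇◇¬q there: 4:T. ✓
4: successors {5}; ◇◇¬q there: 5:T. ✓
5: successors {2, 6}; ◇◇¬q there: 2:F, 6:F. ✗
6: no successors, so □◇◇¬q holds vacuously. ✓
— 3 worlds.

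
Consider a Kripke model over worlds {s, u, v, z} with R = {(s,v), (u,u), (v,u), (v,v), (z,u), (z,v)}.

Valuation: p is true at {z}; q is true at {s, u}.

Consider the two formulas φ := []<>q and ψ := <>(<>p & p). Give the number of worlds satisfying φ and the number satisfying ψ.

4 and 0

For []<>q:
s: successors {v}; <>q there: v:T. ✓
u: successors {u}; <>q there: u:T. ✓
v: successors {u, v}; <>q there: u:T, v:T. ✓
z: successors {u, v}; <>q there: u:T, v:T. ✓
— 4 worlds.
For <>(<>p & p):
s: successors {v}; <>p & p there: v:F. ✗
u: successors {u}; <>p & p there: u:F. ✗
v: successors {u, v}; <>p & p there: u:F, v:F. ✗
z: successors {u, v}; <>p & p there: u:F, v:F. ✗
— 0 worlds.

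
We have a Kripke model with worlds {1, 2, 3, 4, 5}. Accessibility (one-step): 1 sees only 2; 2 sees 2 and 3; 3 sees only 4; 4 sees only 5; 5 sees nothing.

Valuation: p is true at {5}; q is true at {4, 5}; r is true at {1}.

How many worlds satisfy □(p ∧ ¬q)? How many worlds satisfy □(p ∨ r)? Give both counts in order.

1 and 2

For □(p ∧ ¬q):
1: successors {2}; p ∧ ¬q there: 2:F. ✗
2: successors {2, 3}; p ∧ ¬q there: 2:F, 3:F. ✗
3: successors {4}; p ∧ ¬q there: 4:F. ✗
4: successors {5}; p ∧ ¬q there: 5:F. ✗
5: no successors, so □(p ∧ ¬q) holds vacuously. ✓
— 1 world.
For □(p ∨ r):
1: successors {2}; p ∨ r there: 2:F. ✗
2: successors {2, 3}; p ∨ r there: 2:F, 3:F. ✗
3: successors {4}; p ∨ r there: 4:F. ✗
4: successors {5}; p ∨ r there: 5:T. ✓
5: no successors, so □(p ∨ r) holds vacuously. ✓
— 2 worlds.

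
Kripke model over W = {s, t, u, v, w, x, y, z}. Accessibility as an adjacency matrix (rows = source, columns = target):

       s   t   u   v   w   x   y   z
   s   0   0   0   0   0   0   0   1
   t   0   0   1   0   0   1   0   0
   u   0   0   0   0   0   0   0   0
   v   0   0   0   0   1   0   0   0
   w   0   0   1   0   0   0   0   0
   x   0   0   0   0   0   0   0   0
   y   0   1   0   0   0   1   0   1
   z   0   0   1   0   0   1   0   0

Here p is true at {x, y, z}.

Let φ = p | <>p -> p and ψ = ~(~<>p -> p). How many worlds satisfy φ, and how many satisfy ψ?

6 and 3

For p | <>p -> p:
s: p | <>p is T, p is F. ✗
t: p | <>p is T, p is F. ✗
u: p | <>p is F, p is F. ✓
v: p | <>p is F, p is F. ✓
w: p | <>p is F, p is F. ✓
x: p | <>p is T, p is T. ✓
y: p | <>p is T, p is T. ✓
z: p | <>p is T, p is T. ✓
— 6 worlds.
For ~(~<>p -> p):
s: ~<>p -> p is T. ✗
t: ~<>p -> p is T. ✗
u: ~<>p -> p is F. ✓
v: ~<>p -> p is F. ✓
w: ~<>p -> p is F. ✓
x: ~<>p -> p is T. ✗
y: ~<>p -> p is T. ✗
z: ~<>p -> p is T. ✗
— 3 worlds.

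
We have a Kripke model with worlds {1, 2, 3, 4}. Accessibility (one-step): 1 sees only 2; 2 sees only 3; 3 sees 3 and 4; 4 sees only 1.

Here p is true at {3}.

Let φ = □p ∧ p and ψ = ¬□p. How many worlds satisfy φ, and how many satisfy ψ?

For □p ∧ p:
1: □p is F, p is F. ✗
2: □p is T, p is F. ✗
3: □p is F, p is T. ✗
4: □p is F, p is F. ✗
— 0 worlds.
For ¬□p:
1: □p is F. ✓
2: □p is T. ✗
3: □p is F. ✓
4: □p is F. ✓
— 3 worlds.

0 and 3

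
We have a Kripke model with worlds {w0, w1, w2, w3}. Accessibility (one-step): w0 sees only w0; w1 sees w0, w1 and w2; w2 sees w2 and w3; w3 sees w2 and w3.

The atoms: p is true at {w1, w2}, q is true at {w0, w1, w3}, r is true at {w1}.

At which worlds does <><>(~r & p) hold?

{w1, w2, w3}

w0: successors {w0}; <>(~r & p) there: w0:F. ✗
w1: successors {w0, w1, w2}; <>(~r & p) there: w0:F, w1:T, w2:T. ✓
w2: successors {w2, w3}; <>(~r & p) there: w2:T, w3:T. ✓
w3: successors {w2, w3}; <>(~r & p) there: w2:T, w3:T. ✓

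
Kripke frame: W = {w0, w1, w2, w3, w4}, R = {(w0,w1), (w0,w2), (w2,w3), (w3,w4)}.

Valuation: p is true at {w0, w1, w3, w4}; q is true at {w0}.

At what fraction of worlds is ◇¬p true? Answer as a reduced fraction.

w0: successors {w1, w2}; ¬p there: w1:F, w2:T. ✓
w1: no successors, so ◇¬p fails. ✗
w2: successors {w3}; ¬p there: w3:F. ✗
w3: successors {w4}; ¬p there: w4:F. ✗
w4: no successors, so ◇¬p fails. ✗
That's 1 of 5 worlds, so 1/5.

1/5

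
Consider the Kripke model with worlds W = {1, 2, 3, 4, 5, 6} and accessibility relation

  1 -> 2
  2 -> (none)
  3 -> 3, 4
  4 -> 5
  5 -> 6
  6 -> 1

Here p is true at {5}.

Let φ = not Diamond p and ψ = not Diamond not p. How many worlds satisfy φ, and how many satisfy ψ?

For not Diamond p:
1: Diamond p is F. ✓
2: Diamond p is F. ✓
3: Diamond p is F. ✓
4: Diamond p is T. ✗
5: Diamond p is F. ✓
6: Diamond p is F. ✓
— 5 worlds.
For not Diamond not p:
1: Diamond not p is T. ✗
2: Diamond not p is F. ✓
3: Diamond not p is T. ✗
4: Diamond not p is F. ✓
5: Diamond not p is T. ✗
6: Diamond not p is T. ✗
— 2 worlds.

5 and 2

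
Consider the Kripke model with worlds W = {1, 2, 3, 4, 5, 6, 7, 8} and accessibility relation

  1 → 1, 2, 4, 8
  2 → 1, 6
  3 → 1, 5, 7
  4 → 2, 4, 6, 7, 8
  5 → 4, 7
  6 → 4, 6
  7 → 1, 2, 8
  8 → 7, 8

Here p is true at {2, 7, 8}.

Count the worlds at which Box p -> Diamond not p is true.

1: Box p is F, Diamond not p is T. ✓
2: Box p is F, Diamond not p is T. ✓
3: Box p is F, Diamond not p is T. ✓
4: Box p is F, Diamond not p is T. ✓
5: Box p is F, Diamond not p is T. ✓
6: Box p is F, Diamond not p is T. ✓
7: Box p is F, Diamond not p is T. ✓
8: Box p is T, Diamond not p is F. ✗
Satisfying worlds: {1, 2, 3, 4, 5, 6, 7}.

7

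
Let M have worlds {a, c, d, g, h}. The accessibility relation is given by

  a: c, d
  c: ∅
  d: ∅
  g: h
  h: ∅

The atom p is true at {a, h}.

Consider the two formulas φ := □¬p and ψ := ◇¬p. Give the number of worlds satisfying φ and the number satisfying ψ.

4 and 1

For □¬p:
a: successors {c, d}; ¬p there: c:T, d:T. ✓
c: no successors, so □¬p holds vacuously. ✓
d: no successors, so □¬p holds vacuously. ✓
g: successors {h}; ¬p there: h:F. ✗
h: no successors, so □¬p holds vacuously. ✓
— 4 worlds.
For ◇¬p:
a: successors {c, d}; ¬p there: c:T, d:T. ✓
c: no successors, so ◇¬p fails. ✗
d: no successors, so ◇¬p fails. ✗
g: successors {h}; ¬p there: h:F. ✗
h: no successors, so ◇¬p fails. ✗
— 1 world.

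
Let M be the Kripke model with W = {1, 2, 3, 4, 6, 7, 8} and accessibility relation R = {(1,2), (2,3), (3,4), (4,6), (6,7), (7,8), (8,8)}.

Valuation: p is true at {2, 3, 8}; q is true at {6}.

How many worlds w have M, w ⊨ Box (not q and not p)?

1: successors {2}; not q and not p there: 2:F. ✗
2: successors {3}; not q and not p there: 3:F. ✗
3: successors {4}; not q and not p there: 4:T. ✓
4: successors {6}; not q and not p there: 6:F. ✗
6: successors {7}; not q and not p there: 7:T. ✓
7: successors {8}; not q and not p there: 8:F. ✗
8: successors {8}; not q and not p there: 8:F. ✗
Satisfying worlds: {3, 6}.

2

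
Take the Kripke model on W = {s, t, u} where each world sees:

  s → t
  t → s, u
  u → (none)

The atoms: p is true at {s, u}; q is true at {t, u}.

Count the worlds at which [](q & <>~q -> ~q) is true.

2

s: successors {t}; q & <>~q -> ~q there: t:F. ✗
t: successors {s, u}; q & <>~q -> ~q there: s:T, u:T. ✓
u: no successors, so [](q & <>~q -> ~q) holds vacuously. ✓
Satisfying worlds: {t, u}.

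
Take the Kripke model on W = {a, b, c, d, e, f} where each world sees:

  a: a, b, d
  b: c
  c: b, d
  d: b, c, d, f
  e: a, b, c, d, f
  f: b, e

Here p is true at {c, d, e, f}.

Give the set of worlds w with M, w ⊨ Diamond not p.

a: successors {a, b, d}; not p there: a:T, b:T, d:F. ✓
b: successors {c}; not p there: c:F. ✗
c: successors {b, d}; not p there: b:T, d:F. ✓
d: successors {b, c, d, f}; not p there: b:T, c:F, d:F, f:F. ✓
e: successors {a, b, c, d, f}; not p there: a:T, b:T, c:F, d:F, f:F. ✓
f: successors {b, e}; not p there: b:T, e:F. ✓

{a, c, d, e, f}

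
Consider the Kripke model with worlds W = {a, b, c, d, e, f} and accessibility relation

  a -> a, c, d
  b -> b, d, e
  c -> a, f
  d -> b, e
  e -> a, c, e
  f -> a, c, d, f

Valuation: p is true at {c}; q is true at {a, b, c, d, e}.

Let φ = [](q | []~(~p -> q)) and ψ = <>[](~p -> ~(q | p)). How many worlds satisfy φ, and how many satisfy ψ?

For [](q | []~(~p -> q)):
a: successors {a, c, d}; q | []~(~p -> q) there: a:T, c:T, d:T. ✓
b: successors {b, d, e}; q | []~(~p -> q) there: b:T, d:T, e:T. ✓
c: successors {a, f}; q | []~(~p -> q) there: a:T, f:F. ✗
d: successors {b, e}; q | []~(~p -> q) there: b:T, e:T. ✓
e: successors {a, c, e}; q | []~(~p -> q) there: a:T, c:T, e:T. ✓
f: successors {a, c, d, f}; q | []~(~p -> q) there: a:T, c:T, d:T, f:F. ✗
— 4 worlds.
For <>[](~p -> ~(q | p)):
a: successors {a, c, d}; [](~p -> ~(q | p)) there: a:F, c:F, d:F. ✗
b: successors {b, d, e}; [](~p -> ~(q | p)) there: b:F, d:F, e:F. ✗
c: successors {a, f}; [](~p -> ~(q | p)) there: a:F, f:F. ✗
d: successors {b, e}; [](~p -> ~(q | p)) there: b:F, e:F. ✗
e: successors {a, c, e}; [](~p -> ~(q | p)) there: a:F, c:F, e:F. ✗
f: successors {a, c, d, f}; [](~p -> ~(q | p)) there: a:F, c:F, d:F, f:F. ✗
— 0 worlds.

4 and 0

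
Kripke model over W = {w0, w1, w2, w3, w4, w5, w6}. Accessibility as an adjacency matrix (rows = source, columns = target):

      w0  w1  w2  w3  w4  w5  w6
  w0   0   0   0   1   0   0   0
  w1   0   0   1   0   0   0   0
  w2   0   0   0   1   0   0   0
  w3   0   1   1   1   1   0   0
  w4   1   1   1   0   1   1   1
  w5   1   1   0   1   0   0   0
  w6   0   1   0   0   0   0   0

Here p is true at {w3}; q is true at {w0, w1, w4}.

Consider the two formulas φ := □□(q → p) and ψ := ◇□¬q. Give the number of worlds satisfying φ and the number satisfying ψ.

For □□(q → p):
w0: successors {w3}; □(q → p) there: w3:F. ✗
w1: successors {w2}; □(q → p) there: w2:T. ✓
w2: successors {w3}; □(q → p) there: w3:F. ✗
w3: successors {w1, w2, w3, w4}; □(q → p) there: w1:T, w2:T, w3:F, w4:F. ✗
w4: successors {w0, w1, w2, w4, w5, w6}; □(q → p) there: w0:T, w1:T, w2:T, w4:F, w5:F, w6:F. ✗
w5: successors {w0, w1, w3}; □(q → p) there: w0:T, w1:T, w3:F. ✗
w6: successors {w1}; □(q → p) there: w1:T. ✓
— 2 worlds.
For ◇□¬q:
w0: successors {w3}; □¬q there: w3:F. ✗
w1: successors {w2}; □¬q there: w2:T. ✓
w2: successors {w3}; □¬q there: w3:F. ✗
w3: successors {w1, w2, w3, w4}; □¬q there: w1:T, w2:T, w3:F, w4:F. ✓
w4: successors {w0, w1, w2, w4, w5, w6}; □¬q there: w0:T, w1:T, w2:T, w4:F, w5:F, w6:F. ✓
w5: successors {w0, w1, w3}; □¬q there: w0:T, w1:T, w3:F. ✓
w6: successors {w1}; □¬q there: w1:T. ✓
— 5 worlds.

2 and 5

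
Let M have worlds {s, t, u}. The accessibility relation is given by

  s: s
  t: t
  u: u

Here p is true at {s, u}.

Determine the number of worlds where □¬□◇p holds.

1

s: successors {s}; ¬□◇p there: s:F. ✗
t: successors {t}; ¬□◇p there: t:T. ✓
u: successors {u}; ¬□◇p there: u:F. ✗
Satisfying worlds: {t}.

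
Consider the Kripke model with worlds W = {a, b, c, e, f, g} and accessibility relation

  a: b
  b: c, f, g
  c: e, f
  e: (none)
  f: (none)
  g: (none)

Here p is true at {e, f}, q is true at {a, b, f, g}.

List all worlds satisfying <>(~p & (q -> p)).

a: successors {b}; ~p & (q -> p) there: b:F. ✗
b: successors {c, f, g}; ~p & (q -> p) there: c:T, f:F, g:F. ✓
c: successors {e, f}; ~p & (q -> p) there: e:F, f:F. ✗
e: no successors, so <>(~p & (q -> p)) fails. ✗
f: no successors, so <>(~p & (q -> p)) fails. ✗
g: no successors, so <>(~p & (q -> p)) fails. ✗

{b}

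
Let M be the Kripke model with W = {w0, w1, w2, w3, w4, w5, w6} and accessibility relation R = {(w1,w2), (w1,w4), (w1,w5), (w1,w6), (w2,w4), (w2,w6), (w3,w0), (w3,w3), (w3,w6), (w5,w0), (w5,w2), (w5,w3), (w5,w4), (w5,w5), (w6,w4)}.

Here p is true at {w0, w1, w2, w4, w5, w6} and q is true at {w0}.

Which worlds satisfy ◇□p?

w0: no successors, so ◇□p fails. ✗
w1: successors {w2, w4, w5, w6}; □p there: w2:T, w4:T, w5:F, w6:T. ✓
w2: successors {w4, w6}; □p there: w4:T, w6:T. ✓
w3: successors {w0, w3, w6}; □p there: w0:T, w3:F, w6:T. ✓
w4: no successors, so ◇□p fails. ✗
w5: successors {w0, w2, w3, w4, w5}; □p there: w0:T, w2:T, w3:F, w4:T, w5:F. ✓
w6: successors {w4}; □p there: w4:T. ✓

{w1, w2, w3, w5, w6}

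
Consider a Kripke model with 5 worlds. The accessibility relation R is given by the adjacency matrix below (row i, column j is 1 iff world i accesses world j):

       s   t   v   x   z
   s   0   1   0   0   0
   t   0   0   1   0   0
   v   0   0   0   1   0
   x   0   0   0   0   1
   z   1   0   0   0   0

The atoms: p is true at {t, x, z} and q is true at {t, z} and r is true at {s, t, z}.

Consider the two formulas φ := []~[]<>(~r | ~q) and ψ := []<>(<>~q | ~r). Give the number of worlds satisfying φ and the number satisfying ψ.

2 and 4

For []~[]<>(~r | ~q):
s: successors {t}; ~[]<>(~r | ~q) there: t:F. ✗
t: successors {v}; ~[]<>(~r | ~q) there: v:T. ✓
v: successors {x}; ~[]<>(~r | ~q) there: x:F. ✗
x: successors {z}; ~[]<>(~r | ~q) there: z:T. ✓
z: successors {s}; ~[]<>(~r | ~q) there: s:F. ✗
— 2 worlds.
For []<>(<>~q | ~r):
s: successors {t}; <>(<>~q | ~r) there: t:T. ✓
t: successors {v}; <>(<>~q | ~r) there: v:T. ✓
v: successors {x}; <>(<>~q | ~r) there: x:T. ✓
x: successors {z}; <>(<>~q | ~r) there: z:F. ✗
z: successors {s}; <>(<>~q | ~r) there: s:T. ✓
— 4 worlds.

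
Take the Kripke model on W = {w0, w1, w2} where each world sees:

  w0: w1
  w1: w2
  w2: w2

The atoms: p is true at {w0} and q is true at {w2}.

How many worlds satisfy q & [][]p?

w0: q is F, [][]p is F. ✗
w1: q is F, [][]p is F. ✗
w2: q is T, [][]p is F. ✗
Satisfying worlds: ∅.

0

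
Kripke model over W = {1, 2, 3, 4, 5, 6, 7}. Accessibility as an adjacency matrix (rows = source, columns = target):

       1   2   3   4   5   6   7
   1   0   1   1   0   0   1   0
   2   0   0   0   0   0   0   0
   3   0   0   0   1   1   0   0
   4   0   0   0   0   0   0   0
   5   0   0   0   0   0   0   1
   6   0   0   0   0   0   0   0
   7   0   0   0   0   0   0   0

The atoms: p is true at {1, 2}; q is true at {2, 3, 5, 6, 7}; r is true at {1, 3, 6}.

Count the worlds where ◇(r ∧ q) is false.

6

1: successors {2, 3, 6}; r ∧ q there: 2:F, 3:T, 6:T. ✓
2: no successors, so ◇(r ∧ q) fails. ✗
3: successors {4, 5}; r ∧ q there: 4:F, 5:F. ✗
4: no successors, so ◇(r ∧ q) fails. ✗
5: successors {7}; r ∧ q there: 7:F. ✗
6: no successors, so ◇(r ∧ q) fails. ✗
7: no successors, so ◇(r ∧ q) fails. ✗
Satisfying worlds: {1}.
So ◇(r ∧ q) fails at the other 6 worlds.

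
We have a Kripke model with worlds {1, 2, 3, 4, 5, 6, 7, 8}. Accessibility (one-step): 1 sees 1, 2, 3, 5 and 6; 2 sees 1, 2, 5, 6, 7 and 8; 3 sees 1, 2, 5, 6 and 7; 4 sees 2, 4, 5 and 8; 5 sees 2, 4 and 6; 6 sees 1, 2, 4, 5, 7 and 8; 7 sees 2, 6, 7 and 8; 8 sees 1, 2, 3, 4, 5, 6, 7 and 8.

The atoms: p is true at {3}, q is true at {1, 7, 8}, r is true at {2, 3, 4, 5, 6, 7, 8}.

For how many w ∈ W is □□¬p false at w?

1: successors {1, 2, 3, 5, 6}; □¬p there: 1:F, 2:T, 3:T, 5:T, 6:T. ✗
2: successors {1, 2, 5, 6, 7, 8}; □¬p there: 1:F, 2:T, 5:T, 6:T, 7:T, 8:F. ✗
3: successors {1, 2, 5, 6, 7}; □¬p there: 1:F, 2:T, 5:T, 6:T, 7:T. ✗
4: successors {2, 4, 5, 8}; □¬p there: 2:T, 4:T, 5:T, 8:F. ✗
5: successors {2, 4, 6}; □¬p there: 2:T, 4:T, 6:T. ✓
6: successors {1, 2, 4, 5, 7, 8}; □¬p there: 1:F, 2:T, 4:T, 5:T, 7:T, 8:F. ✗
7: successors {2, 6, 7, 8}; □¬p there: 2:T, 6:T, 7:T, 8:F. ✗
8: successors {1, 2, 3, 4, 5, 6, 7, 8}; □¬p there: 1:F, 2:T, 3:T, 4:T, 5:T, 6:T, 7:T, 8:F. ✗
Satisfying worlds: {5}.
So □□¬p fails at the other 7 worlds.

7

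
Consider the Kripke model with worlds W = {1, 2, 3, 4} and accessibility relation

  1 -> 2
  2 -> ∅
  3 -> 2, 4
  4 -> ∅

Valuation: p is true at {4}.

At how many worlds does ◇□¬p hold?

2

1: successors {2}; □¬p there: 2:T. ✓
2: no successors, so ◇□¬p fails. ✗
3: successors {2, 4}; □¬p there: 2:T, 4:T. ✓
4: no successors, so ◇□¬p fails. ✗
Satisfying worlds: {1, 3}.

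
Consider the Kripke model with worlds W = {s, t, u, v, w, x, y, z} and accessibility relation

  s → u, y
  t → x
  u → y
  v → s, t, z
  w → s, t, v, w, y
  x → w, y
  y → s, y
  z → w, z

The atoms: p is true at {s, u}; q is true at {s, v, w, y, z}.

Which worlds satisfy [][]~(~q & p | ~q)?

{s, t, u}

s: successors {u, y}; []~(~q & p | ~q) there: u:T, y:T. ✓
t: successors {x}; []~(~q & p | ~q) there: x:T. ✓
u: successors {y}; []~(~q & p | ~q) there: y:T. ✓
v: successors {s, t, z}; []~(~q & p | ~q) there: s:F, t:F, z:T. ✗
w: successors {s, t, v, w, y}; []~(~q & p | ~q) there: s:F, t:F, v:F, w:F, y:T. ✗
x: successors {w, y}; []~(~q & p | ~q) there: w:F, y:T. ✗
y: successors {s, y}; []~(~q & p | ~q) there: s:F, y:T. ✗
z: successors {w, z}; []~(~q & p | ~q) there: w:F, z:T. ✗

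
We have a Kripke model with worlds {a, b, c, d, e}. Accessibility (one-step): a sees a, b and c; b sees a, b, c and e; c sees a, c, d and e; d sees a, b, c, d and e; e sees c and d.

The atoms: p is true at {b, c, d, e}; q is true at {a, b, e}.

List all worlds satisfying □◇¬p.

{a, e}

a: successors {a, b, c}; ◇¬p there: a:T, b:T, c:T. ✓
b: successors {a, b, c, e}; ◇¬p there: a:T, b:T, c:T, e:F. ✗
c: successors {a, c, d, e}; ◇¬p there: a:T, c:T, d:T, e:F. ✗
d: successors {a, b, c, d, e}; ◇¬p there: a:T, b:T, c:T, d:T, e:F. ✗
e: successors {c, d}; ◇¬p there: c:T, d:T. ✓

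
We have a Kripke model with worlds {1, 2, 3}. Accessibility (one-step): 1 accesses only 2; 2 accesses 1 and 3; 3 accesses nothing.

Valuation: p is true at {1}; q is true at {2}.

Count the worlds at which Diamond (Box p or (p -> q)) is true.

2

1: successors {2}; Box p or (p -> q) there: 2:T. ✓
2: successors {1, 3}; Box p or (p -> q) there: 1:F, 3:T. ✓
3: no successors, so Diamond (Box p or (p -> q)) fails. ✗
Satisfying worlds: {1, 2}.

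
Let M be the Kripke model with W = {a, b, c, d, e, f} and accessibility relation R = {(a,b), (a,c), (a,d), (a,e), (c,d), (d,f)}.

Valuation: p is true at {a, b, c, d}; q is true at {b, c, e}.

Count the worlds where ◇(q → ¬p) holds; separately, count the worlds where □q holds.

For ◇(q → ¬p):
a: successors {b, c, d, e}; q → ¬p there: b:F, c:F, d:T, e:T. ✓
b: no successors, so ◇(q → ¬p) fails. ✗
c: successors {d}; q → ¬p there: d:T. ✓
d: successors {f}; q → ¬p there: f:T. ✓
e: no successors, so ◇(q → ¬p) fails. ✗
f: no successors, so ◇(q → ¬p) fails. ✗
— 3 worlds.
For □q:
a: successors {b, c, d, e}; q there: b:T, c:T, d:F, e:T. ✗
b: no successors, so □q holds vacuously. ✓
c: successors {d}; q there: d:F. ✗
d: successors {f}; q there: f:F. ✗
e: no successors, so □q holds vacuously. ✓
f: no successors, so □q holds vacuously. ✓
— 3 worlds.

3 and 3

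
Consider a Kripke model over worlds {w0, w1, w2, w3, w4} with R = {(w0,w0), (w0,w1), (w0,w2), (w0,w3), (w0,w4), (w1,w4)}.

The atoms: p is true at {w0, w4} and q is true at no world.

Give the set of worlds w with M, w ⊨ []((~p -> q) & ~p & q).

{w2, w3, w4}

w0: successors {w0, w1, w2, w3, w4}; (~p -> q) & ~p & q there: w0:F, w1:F, w2:F, w3:F, w4:F. ✗
w1: successors {w4}; (~p -> q) & ~p & q there: w4:F. ✗
w2: no successors, so []((~p -> q) & ~p & q) holds vacuously. ✓
w3: no successors, so []((~p -> q) & ~p & q) holds vacuously. ✓
w4: no successors, so []((~p -> q) & ~p & q) holds vacuously. ✓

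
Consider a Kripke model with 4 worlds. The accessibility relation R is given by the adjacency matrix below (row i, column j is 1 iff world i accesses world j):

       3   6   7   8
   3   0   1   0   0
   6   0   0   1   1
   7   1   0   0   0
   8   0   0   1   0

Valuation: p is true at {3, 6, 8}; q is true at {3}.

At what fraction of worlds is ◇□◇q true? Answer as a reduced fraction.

3: successors {6}; □◇q there: 6:F. ✗
6: successors {7, 8}; □◇q there: 7:F, 8:T. ✓
7: successors {3}; □◇q there: 3:F. ✗
8: successors {7}; □◇q there: 7:F. ✗
That's 1 of 4 worlds, so 1/4.

1/4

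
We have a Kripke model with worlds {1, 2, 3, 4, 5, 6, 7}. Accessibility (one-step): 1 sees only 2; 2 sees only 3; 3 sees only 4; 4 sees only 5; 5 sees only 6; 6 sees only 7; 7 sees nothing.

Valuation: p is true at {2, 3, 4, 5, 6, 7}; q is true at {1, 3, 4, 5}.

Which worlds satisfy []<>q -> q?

1: []<>q is T, q is T. ✓
2: []<>q is T, q is F. ✗
3: []<>q is T, q is T. ✓
4: []<>q is F, q is T. ✓
5: []<>q is F, q is T. ✓
6: []<>q is F, q is F. ✓
7: []<>q is T, q is F. ✗

{1, 3, 4, 5, 6}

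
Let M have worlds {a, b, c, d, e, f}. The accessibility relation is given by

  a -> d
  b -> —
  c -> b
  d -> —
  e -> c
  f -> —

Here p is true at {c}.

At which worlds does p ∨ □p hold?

a: p is F, □p is F. ✗
b: p is F, □p is T. ✓
c: p is T, □p is F. ✓
d: p is F, □p is T. ✓
e: p is F, □p is T. ✓
f: p is F, □p is T. ✓

{b, c, d, e, f}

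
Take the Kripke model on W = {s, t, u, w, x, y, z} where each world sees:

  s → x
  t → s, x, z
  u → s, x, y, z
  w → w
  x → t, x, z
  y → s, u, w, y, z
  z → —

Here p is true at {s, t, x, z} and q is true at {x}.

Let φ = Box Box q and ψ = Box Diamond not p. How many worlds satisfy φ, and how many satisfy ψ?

1 and 2

For Box Box q:
s: successors {x}; Box q there: x:F. ✗
t: successors {s, x, z}; Box q there: s:T, x:F, z:T. ✗
u: successors {s, x, y, z}; Box q there: s:T, x:F, y:F, z:T. ✗
w: successors {w}; Box q there: w:F. ✗
x: successors {t, x, z}; Box q there: t:F, x:F, z:T. ✗
y: successors {s, u, w, y, z}; Box q there: s:T, u:F, w:F, y:F, z:T. ✗
z: no successors, so Box Box q holds vacuously. ✓
— 1 world.
For Box Diamond not p:
s: successors {x}; Diamond not p there: x:F. ✗
t: successors {s, x, z}; Diamond not p there: s:F, x:F, z:F. ✗
u: successors {s, x, y, z}; Diamond not p there: s:F, x:F, y:T, z:F. ✗
w: successors {w}; Diamond not p there: w:T. ✓
x: successors {t, x, z}; Diamond not p there: t:F, x:F, z:F. ✗
y: successors {s, u, w, y, z}; Diamond not p there: s:F, u:T, w:T, y:T, z:F. ✗
z: no successors, so Box Diamond not p holds vacuously. ✓
— 2 worlds.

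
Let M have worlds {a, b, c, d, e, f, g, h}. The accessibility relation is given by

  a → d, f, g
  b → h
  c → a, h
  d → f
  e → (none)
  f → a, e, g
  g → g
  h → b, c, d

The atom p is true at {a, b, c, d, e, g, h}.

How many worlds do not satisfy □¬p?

6

a: successors {d, f, g}; ¬p there: d:F, f:T, g:F. ✗
b: successors {h}; ¬p there: h:F. ✗
c: successors {a, h}; ¬p there: a:F, h:F. ✗
d: successors {f}; ¬p there: f:T. ✓
e: no successors, so □¬p holds vacuously. ✓
f: successors {a, e, g}; ¬p there: a:F, e:F, g:F. ✗
g: successors {g}; ¬p there: g:F. ✗
h: successors {b, c, d}; ¬p there: b:F, c:F, d:F. ✗
Satisfying worlds: {d, e}.
So □¬p fails at the other 6 worlds.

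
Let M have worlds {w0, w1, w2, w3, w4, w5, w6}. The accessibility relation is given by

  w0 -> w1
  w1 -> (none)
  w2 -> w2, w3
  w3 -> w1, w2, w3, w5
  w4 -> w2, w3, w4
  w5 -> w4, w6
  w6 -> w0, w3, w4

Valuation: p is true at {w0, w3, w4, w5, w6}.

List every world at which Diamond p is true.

w0: successors {w1}; p there: w1:F. ✗
w1: no successors, so Diamond p fails. ✗
w2: successors {w2, w3}; p there: w2:F, w3:T. ✓
w3: successors {w1, w2, w3, w5}; p there: w1:F, w2:F, w3:T, w5:T. ✓
w4: successors {w2, w3, w4}; p there: w2:F, w3:T, w4:T. ✓
w5: successors {w4, w6}; p there: w4:T, w6:T. ✓
w6: successors {w0, w3, w4}; p there: w0:T, w3:T, w4:T. ✓

{w2, w3, w4, w5, w6}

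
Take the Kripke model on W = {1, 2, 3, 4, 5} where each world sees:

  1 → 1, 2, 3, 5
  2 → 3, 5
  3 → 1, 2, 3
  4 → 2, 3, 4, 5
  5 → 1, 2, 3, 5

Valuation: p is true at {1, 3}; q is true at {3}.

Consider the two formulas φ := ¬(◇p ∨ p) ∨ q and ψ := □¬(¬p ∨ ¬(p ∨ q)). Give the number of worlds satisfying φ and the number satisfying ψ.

1 and 0

For ¬(◇p ∨ p) ∨ q:
1: ¬(◇p ∨ p) is F, q is F. ✗
2: ¬(◇p ∨ p) is F, q is F. ✗
3: ¬(◇p ∨ p) is F, q is T. ✓
4: ¬(◇p ∨ p) is F, q is F. ✗
5: ¬(◇p ∨ p) is F, q is F. ✗
— 1 world.
For □¬(¬p ∨ ¬(p ∨ q)):
1: successors {1, 2, 3, 5}; ¬(¬p ∨ ¬(p ∨ q)) there: 1:T, 2:F, 3:T, 5:F. ✗
2: successors {3, 5}; ¬(¬p ∨ ¬(p ∨ q)) there: 3:T, 5:F. ✗
3: successors {1, 2, 3}; ¬(¬p ∨ ¬(p ∨ q)) there: 1:T, 2:F, 3:T. ✗
4: successors {2, 3, 4, 5}; ¬(¬p ∨ ¬(p ∨ q)) there: 2:F, 3:T, 4:F, 5:F. ✗
5: successors {1, 2, 3, 5}; ¬(¬p ∨ ¬(p ∨ q)) there: 1:T, 2:F, 3:T, 5:F. ✗
— 0 worlds.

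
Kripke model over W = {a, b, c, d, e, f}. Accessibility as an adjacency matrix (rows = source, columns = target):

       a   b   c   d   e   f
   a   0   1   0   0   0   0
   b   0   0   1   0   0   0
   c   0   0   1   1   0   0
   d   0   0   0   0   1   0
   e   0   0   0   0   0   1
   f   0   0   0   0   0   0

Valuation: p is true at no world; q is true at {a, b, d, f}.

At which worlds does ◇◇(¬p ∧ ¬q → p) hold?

{b, c, d}

a: successors {b}; ◇(¬p ∧ ¬q → p) there: b:F. ✗
b: successors {c}; ◇(¬p ∧ ¬q → p) there: c:T. ✓
c: successors {c, d}; ◇(¬p ∧ ¬q → p) there: c:T, d:F. ✓
d: successors {e}; ◇(¬p ∧ ¬q → p) there: e:T. ✓
e: successors {f}; ◇(¬p ∧ ¬q → p) there: f:F. ✗
f: no successors, so ◇◇(¬p ∧ ¬q → p) fails. ✗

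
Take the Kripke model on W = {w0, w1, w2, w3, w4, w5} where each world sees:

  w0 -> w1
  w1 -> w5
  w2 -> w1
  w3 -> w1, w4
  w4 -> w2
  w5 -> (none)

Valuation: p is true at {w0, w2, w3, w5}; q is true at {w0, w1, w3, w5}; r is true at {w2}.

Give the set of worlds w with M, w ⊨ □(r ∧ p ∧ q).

{w5}

w0: successors {w1}; r ∧ p ∧ q there: w1:F. ✗
w1: successors {w5}; r ∧ p ∧ q there: w5:F. ✗
w2: successors {w1}; r ∧ p ∧ q there: w1:F. ✗
w3: successors {w1, w4}; r ∧ p ∧ q there: w1:F, w4:F. ✗
w4: successors {w2}; r ∧ p ∧ q there: w2:F. ✗
w5: no successors, so □(r ∧ p ∧ q) holds vacuously. ✓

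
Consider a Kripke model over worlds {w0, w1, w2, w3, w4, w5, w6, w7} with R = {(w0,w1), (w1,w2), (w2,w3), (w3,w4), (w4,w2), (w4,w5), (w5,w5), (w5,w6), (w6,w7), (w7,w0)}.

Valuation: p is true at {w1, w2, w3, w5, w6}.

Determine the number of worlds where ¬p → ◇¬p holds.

6

w0: ¬p is T, ◇¬p is F. ✗
w1: ¬p is F, ◇¬p is F. ✓
w2: ¬p is F, ◇¬p is F. ✓
w3: ¬p is F, ◇¬p is T. ✓
w4: ¬p is T, ◇¬p is F. ✗
w5: ¬p is F, ◇¬p is F. ✓
w6: ¬p is F, ◇¬p is T. ✓
w7: ¬p is T, ◇¬p is T. ✓
Satisfying worlds: {w1, w2, w3, w5, w6, w7}.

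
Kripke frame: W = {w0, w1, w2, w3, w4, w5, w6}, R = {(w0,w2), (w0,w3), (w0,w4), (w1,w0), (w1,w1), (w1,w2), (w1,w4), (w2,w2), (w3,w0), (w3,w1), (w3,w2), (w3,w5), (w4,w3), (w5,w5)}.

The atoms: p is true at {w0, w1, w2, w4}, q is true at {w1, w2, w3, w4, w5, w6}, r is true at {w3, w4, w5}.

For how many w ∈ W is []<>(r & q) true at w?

3

w0: successors {w2, w3, w4}; <>(r & q) there: w2:F, w3:T, w4:T. ✗
w1: successors {w0, w1, w2, w4}; <>(r & q) there: w0:T, w1:T, w2:F, w4:T. ✗
w2: successors {w2}; <>(r & q) there: w2:F. ✗
w3: successors {w0, w1, w2, w5}; <>(r & q) there: w0:T, w1:T, w2:F, w5:T. ✗
w4: successors {w3}; <>(r & q) there: w3:T. ✓
w5: successors {w5}; <>(r & q) there: w5:T. ✓
w6: no successors, so []<>(r & q) holds vacuously. ✓
Satisfying worlds: {w4, w5, w6}.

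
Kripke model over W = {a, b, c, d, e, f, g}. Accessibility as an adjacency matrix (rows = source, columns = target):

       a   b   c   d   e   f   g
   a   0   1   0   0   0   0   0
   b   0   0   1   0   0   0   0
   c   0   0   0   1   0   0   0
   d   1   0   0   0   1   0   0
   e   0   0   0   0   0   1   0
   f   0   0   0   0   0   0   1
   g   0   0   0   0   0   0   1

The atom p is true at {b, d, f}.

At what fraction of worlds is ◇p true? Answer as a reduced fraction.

a: successors {b}; p there: b:T. ✓
b: successors {c}; p there: c:F. ✗
c: successors {d}; p there: d:T. ✓
d: successors {a, e}; p there: a:F, e:F. ✗
e: successors {f}; p there: f:T. ✓
f: successors {g}; p there: g:F. ✗
g: successors {g}; p there: g:F. ✗
That's 3 of 7 worlds, so 3/7.

3/7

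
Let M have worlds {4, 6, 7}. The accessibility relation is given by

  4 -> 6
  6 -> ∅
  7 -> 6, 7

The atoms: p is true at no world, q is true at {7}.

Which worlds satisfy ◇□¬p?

4: successors {6}; □¬p there: 6:T. ✓
6: no successors, so ◇□¬p fails. ✗
7: successors {6, 7}; □¬p there: 6:T, 7:T. ✓

{4, 7}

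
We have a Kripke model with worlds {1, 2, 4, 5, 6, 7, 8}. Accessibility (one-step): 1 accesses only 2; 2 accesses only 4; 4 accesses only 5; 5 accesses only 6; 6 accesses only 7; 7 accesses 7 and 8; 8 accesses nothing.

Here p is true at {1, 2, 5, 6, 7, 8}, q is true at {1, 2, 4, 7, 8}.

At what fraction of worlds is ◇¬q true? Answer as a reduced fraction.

2/7

1: successors {2}; ¬q there: 2:F. ✗
2: successors {4}; ¬q there: 4:F. ✗
4: successors {5}; ¬q there: 5:T. ✓
5: successors {6}; ¬q there: 6:T. ✓
6: successors {7}; ¬q there: 7:F. ✗
7: successors {7, 8}; ¬q there: 7:F, 8:F. ✗
8: no successors, so ◇¬q fails. ✗
That's 2 of 7 worlds, so 2/7.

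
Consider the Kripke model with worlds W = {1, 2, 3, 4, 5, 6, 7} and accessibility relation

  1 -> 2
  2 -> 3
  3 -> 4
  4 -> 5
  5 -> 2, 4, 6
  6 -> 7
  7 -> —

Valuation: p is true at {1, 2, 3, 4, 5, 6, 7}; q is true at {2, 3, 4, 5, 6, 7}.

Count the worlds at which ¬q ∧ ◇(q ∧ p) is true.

1

1: ¬q is T, ◇(q ∧ p) is T. ✓
2: ¬q is F, ◇(q ∧ p) is T. ✗
3: ¬q is F, ◇(q ∧ p) is T. ✗
4: ¬q is F, ◇(q ∧ p) is T. ✗
5: ¬q is F, ◇(q ∧ p) is T. ✗
6: ¬q is F, ◇(q ∧ p) is T. ✗
7: ¬q is F, ◇(q ∧ p) is F. ✗
Satisfying worlds: {1}.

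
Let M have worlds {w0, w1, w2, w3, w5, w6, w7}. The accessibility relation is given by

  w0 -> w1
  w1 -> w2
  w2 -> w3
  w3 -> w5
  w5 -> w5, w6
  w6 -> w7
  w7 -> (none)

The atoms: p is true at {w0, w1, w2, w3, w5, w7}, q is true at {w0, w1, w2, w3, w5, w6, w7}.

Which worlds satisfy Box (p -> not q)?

w0: successors {w1}; p -> not q there: w1:F. ✗
w1: successors {w2}; p -> not q there: w2:F. ✗
w2: successors {w3}; p -> not q there: w3:F. ✗
w3: successors {w5}; p -> not q there: w5:F. ✗
w5: successors {w5, w6}; p -> not q there: w5:F, w6:T. ✗
w6: successors {w7}; p -> not q there: w7:F. ✗
w7: no successors, so Box (p -> not q) holds vacuously. ✓

{w7}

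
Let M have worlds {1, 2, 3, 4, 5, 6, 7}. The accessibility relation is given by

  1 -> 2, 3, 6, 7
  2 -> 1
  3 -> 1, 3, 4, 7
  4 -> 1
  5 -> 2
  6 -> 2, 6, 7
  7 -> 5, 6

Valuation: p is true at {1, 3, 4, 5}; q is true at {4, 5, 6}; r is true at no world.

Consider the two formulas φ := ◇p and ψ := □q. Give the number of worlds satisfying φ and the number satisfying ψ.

5 and 1

For ◇p:
1: successors {2, 3, 6, 7}; p there: 2:F, 3:T, 6:F, 7:F. ✓
2: successors {1}; p there: 1:T. ✓
3: successors {1, 3, 4, 7}; p there: 1:T, 3:T, 4:T, 7:F. ✓
4: successors {1}; p there: 1:T. ✓
5: successors {2}; p there: 2:F. ✗
6: successors {2, 6, 7}; p there: 2:F, 6:F, 7:F. ✗
7: successors {5, 6}; p there: 5:T, 6:F. ✓
— 5 worlds.
For □q:
1: successors {2, 3, 6, 7}; q there: 2:F, 3:F, 6:T, 7:F. ✗
2: successors {1}; q there: 1:F. ✗
3: successors {1, 3, 4, 7}; q there: 1:F, 3:F, 4:T, 7:F. ✗
4: successors {1}; q there: 1:F. ✗
5: successors {2}; q there: 2:F. ✗
6: successors {2, 6, 7}; q there: 2:F, 6:T, 7:F. ✗
7: successors {5, 6}; q there: 5:T, 6:T. ✓
— 1 world.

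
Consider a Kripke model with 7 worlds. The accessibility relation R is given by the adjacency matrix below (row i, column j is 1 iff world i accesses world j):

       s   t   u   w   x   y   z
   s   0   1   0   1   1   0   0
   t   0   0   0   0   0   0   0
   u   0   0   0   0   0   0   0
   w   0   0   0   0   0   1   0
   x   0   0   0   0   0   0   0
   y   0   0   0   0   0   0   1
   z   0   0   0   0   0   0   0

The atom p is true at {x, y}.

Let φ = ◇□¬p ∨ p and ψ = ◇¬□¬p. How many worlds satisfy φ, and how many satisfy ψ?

4 and 1

For ◇□¬p ∨ p:
s: ◇□¬p is T, p is F. ✓
t: ◇□¬p is F, p is F. ✗
u: ◇□¬p is F, p is F. ✗
w: ◇□¬p is T, p is F. ✓
x: ◇□¬p is F, p is T. ✓
y: ◇□¬p is T, p is T. ✓
z: ◇□¬p is F, p is F. ✗
— 4 worlds.
For ◇¬□¬p:
s: successors {t, w, x}; ¬□¬p there: t:F, w:T, x:F. ✓
t: no successors, so ◇¬□¬p fails. ✗
u: no successors, so ◇¬□¬p fails. ✗
w: successors {y}; ¬□¬p there: y:F. ✗
x: no successors, so ◇¬□¬p fails. ✗
y: successors {z}; ¬□¬p there: z:F. ✗
z: no successors, so ◇¬□¬p fails. ✗
— 1 world.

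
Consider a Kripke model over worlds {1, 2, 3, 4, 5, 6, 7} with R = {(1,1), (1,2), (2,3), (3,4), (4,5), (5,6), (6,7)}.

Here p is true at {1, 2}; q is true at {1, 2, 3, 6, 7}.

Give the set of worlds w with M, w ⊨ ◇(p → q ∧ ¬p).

{2, 3, 4, 5, 6}

1: successors {1, 2}; p → q ∧ ¬p there: 1:F, 2:F. ✗
2: successors {3}; p → q ∧ ¬p there: 3:T. ✓
3: successors {4}; p → q ∧ ¬p there: 4:T. ✓
4: successors {5}; p → q ∧ ¬p there: 5:T. ✓
5: successors {6}; p → q ∧ ¬p there: 6:T. ✓
6: successors {7}; p → q ∧ ¬p there: 7:T. ✓
7: no successors, so ◇(p → q ∧ ¬p) fails. ✗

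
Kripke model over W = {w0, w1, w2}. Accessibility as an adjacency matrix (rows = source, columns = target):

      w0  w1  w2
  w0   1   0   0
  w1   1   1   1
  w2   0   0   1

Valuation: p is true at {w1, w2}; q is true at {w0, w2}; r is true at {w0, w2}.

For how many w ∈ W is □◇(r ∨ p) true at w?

3

w0: successors {w0}; ◇(r ∨ p) there: w0:T. ✓
w1: successors {w0, w1, w2}; ◇(r ∨ p) there: w0:T, w1:T, w2:T. ✓
w2: successors {w2}; ◇(r ∨ p) there: w2:T. ✓
Satisfying worlds: {w0, w1, w2}.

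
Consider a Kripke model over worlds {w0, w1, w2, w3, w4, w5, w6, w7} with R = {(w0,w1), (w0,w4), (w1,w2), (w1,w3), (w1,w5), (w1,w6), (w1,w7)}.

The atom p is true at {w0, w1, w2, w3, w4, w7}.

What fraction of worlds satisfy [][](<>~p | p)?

w0: successors {w1, w4}; [](<>~p | p) there: w1:F, w4:T. ✗
w1: successors {w2, w3, w5, w6, w7}; [](<>~p | p) there: w2:T, w3:T, w5:T, w6:T, w7:T. ✓
w2: no successors, so [][](<>~p | p) holds vacuously. ✓
w3: no successors, so [][](<>~p | p) holds vacuously. ✓
w4: no successors, so [][](<>~p | p) holds vacuously. ✓
w5: no successors, so [][](<>~p | p) holds vacuously. ✓
w6: no successors, so [][](<>~p | p) holds vacuously. ✓
w7: no successors, so [][](<>~p | p) holds vacuously. ✓
That's 7 of 8 worlds, so 7/8.

7/8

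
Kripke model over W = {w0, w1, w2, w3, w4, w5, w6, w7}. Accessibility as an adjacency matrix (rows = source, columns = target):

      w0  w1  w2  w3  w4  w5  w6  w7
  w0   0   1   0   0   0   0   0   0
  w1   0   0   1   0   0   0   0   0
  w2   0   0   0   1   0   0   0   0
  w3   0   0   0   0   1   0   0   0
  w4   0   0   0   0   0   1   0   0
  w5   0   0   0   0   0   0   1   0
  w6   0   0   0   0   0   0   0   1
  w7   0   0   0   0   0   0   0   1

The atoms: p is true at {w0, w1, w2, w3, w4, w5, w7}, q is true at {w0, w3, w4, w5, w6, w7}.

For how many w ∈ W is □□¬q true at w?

1

w0: successors {w1}; □¬q there: w1:T. ✓
w1: successors {w2}; □¬q there: w2:F. ✗
w2: successors {w3}; □¬q there: w3:F. ✗
w3: successors {w4}; □¬q there: w4:F. ✗
w4: successors {w5}; □¬q there: w5:F. ✗
w5: successors {w6}; □¬q there: w6:F. ✗
w6: successors {w7}; □¬q there: w7:F. ✗
w7: successors {w7}; □¬q there: w7:F. ✗
Satisfying worlds: {w0}.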